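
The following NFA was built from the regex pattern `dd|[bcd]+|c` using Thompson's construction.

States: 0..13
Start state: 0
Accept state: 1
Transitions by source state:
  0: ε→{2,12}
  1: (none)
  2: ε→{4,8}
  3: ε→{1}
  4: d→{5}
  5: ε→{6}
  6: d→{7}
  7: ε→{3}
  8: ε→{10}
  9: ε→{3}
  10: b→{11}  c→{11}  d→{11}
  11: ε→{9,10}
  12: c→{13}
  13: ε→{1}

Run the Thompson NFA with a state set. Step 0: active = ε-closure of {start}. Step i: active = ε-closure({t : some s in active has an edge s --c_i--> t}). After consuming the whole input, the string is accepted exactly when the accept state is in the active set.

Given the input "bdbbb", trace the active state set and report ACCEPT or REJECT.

S₀ = ε-closure({0}) = {0,2,4,8,10,12}
'b' @ 1: {1,3,9,10,11}  [accepting]
'd' @ 2: {1,3,9,10,11}  [accepting]
'b' @ 3: {1,3,9,10,11}  [accepting]
'b' @ 4: {1,3,9,10,11}  [accepting]
'b' @ 5: {1,3,9,10,11}  [accepting]
end set {1,3,9,10,11} — state 1 in

Answer: ACCEPT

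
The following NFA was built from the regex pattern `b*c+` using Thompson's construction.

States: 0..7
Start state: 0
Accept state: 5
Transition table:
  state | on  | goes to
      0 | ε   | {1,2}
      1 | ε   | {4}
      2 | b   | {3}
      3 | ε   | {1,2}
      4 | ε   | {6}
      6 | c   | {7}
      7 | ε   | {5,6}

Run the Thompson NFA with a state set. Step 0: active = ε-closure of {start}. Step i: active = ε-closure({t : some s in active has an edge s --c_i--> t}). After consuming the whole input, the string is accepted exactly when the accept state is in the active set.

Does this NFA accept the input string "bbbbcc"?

start: ε-closure({0}) = {0,1,2,4,6}
'b' @ 1: {1,2,3,4,6}
'b' @ 2: {1,2,3,4,6}
'b' @ 3: {1,2,3,4,6}
'b' @ 4: {1,2,3,4,6}
'c' @ 5: {5,6,7}  [accepting]
'c' @ 6: {5,6,7}  [accepting]
after full input: {5,6,7}  (accept=5 in)

Answer: ACCEPT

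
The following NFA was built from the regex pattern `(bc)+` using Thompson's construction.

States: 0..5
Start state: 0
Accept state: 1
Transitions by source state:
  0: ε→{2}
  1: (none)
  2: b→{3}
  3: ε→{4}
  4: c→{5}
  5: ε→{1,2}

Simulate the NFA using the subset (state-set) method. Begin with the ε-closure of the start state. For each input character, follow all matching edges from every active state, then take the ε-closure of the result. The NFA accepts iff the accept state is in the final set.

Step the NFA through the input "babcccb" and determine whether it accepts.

start: ε-closure({0}) = {0,2}
'b' @ 1: {3,4}
'a' @ 2: {}  — state set empty
rest 'bcccb' ignored (set empty)
final: {}; accept 1 not in set

Answer: REJECT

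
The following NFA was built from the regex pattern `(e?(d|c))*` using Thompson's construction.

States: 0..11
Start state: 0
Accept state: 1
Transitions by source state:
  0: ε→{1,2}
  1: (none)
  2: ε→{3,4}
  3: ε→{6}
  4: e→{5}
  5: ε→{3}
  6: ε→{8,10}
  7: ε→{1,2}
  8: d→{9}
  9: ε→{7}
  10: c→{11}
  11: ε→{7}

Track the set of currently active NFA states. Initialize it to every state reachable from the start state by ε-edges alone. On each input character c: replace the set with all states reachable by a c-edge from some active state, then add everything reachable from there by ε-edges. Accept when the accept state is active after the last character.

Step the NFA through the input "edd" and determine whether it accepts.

Answer: ACCEPT

Steps:
S₀ = ε-closure({0}) = {0,1,2,3,4,6,8,10}
'e' @ 1: {3,5,6,8,10}
'd' @ 2: {1,2,3,4,6,7,8,9,10}  [accepting]
'd' @ 3: {1,2,3,4,6,7,8,9,10}  [accepting]
end set {1,2,3,4,6,7,8,9,10} — state 1 in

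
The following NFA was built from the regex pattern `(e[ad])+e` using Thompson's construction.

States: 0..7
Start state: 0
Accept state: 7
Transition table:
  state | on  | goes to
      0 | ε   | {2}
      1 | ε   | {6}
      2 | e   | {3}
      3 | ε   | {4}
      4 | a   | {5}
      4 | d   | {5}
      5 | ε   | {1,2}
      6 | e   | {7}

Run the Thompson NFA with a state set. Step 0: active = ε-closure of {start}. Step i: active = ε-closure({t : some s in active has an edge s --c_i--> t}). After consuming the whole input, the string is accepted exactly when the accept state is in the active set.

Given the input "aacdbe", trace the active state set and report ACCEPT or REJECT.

Answer: REJECT

Trace:
S₀ = ε-closure({0}) = {0,2}
'a' @ 1: {}  — state set empty
rest 'acdbe' ignored (set empty)
after full input: {}  (accept=7 not in)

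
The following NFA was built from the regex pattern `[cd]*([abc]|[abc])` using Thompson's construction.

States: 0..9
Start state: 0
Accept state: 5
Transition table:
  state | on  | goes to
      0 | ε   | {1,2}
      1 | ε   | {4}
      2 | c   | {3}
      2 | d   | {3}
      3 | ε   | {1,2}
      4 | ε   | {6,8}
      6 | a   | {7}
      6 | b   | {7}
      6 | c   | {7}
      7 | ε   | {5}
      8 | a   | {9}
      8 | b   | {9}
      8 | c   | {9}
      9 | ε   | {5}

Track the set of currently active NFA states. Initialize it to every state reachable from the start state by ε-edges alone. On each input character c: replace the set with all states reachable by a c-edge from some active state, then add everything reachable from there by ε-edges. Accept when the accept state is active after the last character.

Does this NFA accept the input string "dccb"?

S₀ = ε-closure({0}) = {0,1,2,4,6,8}
'd' @ 1: {1,2,3,4,6,8}
'c' @ 2: {1,2,3,4,5,6,7,8,9}  (accept∈set)
'c' @ 3: {1,2,3,4,5,6,7,8,9}  (accept∈set)
'b' @ 4: {5,7,9}  (accept∈set)
final: {5,7,9}; accept 5 in set

Answer: ACCEPT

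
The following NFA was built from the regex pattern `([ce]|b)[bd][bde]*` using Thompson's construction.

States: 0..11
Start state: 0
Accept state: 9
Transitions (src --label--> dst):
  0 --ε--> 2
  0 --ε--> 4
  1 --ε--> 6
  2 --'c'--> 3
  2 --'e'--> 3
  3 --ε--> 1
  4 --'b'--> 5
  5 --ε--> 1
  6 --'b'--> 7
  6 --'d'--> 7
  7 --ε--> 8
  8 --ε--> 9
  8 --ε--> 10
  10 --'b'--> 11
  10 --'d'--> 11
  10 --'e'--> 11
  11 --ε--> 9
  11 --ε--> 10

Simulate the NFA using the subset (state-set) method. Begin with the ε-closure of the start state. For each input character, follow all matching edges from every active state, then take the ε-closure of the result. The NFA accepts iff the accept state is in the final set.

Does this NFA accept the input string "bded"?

S₀ = ε-closure({0}) = {0,2,4}
'b' @ 1: {1,5,6}
'd' @ 2: {7,8,9,10}  [accepting]
'e' @ 3: {9,10,11}  [accepting]
'd' @ 4: {9,10,11}  [accepting]
final: {9,10,11}; accept 9 in set

Answer: ACCEPT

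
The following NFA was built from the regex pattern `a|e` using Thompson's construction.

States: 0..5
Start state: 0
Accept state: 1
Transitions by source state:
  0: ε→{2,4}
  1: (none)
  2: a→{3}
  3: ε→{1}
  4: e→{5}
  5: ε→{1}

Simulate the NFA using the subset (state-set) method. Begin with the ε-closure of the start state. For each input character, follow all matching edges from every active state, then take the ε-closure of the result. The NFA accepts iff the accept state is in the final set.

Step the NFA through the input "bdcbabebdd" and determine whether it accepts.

Answer: REJECT

Steps:
S₀ = ε-closure({0}) = {0,2,4}
'b' @ 1: {}  — dead — no transitions
rest 'dcbabebdd' ignored (set empty)
end set {} — state 1 not in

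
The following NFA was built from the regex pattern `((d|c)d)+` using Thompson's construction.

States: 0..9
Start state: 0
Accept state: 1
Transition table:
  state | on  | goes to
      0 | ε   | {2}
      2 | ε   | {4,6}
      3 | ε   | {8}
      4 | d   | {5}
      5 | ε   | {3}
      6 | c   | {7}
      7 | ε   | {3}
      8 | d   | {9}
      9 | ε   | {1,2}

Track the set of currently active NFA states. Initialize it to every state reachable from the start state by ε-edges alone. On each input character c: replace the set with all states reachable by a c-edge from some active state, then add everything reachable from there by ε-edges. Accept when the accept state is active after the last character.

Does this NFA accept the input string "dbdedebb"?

Answer: REJECT

Steps:
start: ε-closure({0}) = {0,2,4,6}
'd' @ 1: {3,5,8}
'b' @ 2: {}  — state set empty
rest 'dedebb' ignored (set empty)
after full input: {}  (accept=1 not in)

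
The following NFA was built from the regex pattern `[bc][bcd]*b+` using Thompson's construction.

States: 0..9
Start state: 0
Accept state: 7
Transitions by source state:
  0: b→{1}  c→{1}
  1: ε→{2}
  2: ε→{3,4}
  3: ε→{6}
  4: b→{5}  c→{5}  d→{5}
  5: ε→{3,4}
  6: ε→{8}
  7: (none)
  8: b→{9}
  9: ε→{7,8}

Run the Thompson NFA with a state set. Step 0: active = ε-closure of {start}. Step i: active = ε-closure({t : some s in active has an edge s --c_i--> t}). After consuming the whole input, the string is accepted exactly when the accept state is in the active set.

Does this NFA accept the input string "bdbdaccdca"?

start: ε-closure({0}) = {0}
'b' @ 1: {1,2,3,4,6,8}
'd' @ 2: {3,4,5,6,8}
'b' @ 3: {3,4,5,6,7,8,9}  ✓accept
'd' @ 4: {3,4,5,6,8}
'a' @ 5: {}  — dead — no transitions
rest 'ccdca' ignored (set empty)
final: {}; accept 7 not in set

Answer: REJECT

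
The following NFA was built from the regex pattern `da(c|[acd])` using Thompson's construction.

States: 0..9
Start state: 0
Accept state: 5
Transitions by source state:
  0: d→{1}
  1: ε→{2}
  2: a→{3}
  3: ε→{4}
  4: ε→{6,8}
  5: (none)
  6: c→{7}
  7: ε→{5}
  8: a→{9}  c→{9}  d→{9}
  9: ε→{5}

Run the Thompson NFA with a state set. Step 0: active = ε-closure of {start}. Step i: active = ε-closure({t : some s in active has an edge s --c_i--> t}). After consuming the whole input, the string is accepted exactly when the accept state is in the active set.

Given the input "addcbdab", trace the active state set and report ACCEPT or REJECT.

start: ε-closure({0}) = {0}
'a' @ 1: {}  — no active states
rest 'ddcbdab' ignored (set empty)
final: {}; accept 5 not in set

Answer: REJECT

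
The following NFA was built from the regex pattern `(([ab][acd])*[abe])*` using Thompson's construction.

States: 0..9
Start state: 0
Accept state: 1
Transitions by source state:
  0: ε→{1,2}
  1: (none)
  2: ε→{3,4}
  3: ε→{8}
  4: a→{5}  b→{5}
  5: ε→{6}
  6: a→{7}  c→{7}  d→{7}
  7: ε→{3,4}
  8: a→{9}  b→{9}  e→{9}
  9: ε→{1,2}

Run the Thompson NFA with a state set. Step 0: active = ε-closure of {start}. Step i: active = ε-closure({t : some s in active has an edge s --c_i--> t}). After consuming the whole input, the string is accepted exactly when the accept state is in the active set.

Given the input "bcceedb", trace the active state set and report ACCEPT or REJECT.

Answer: REJECT

Derivation:
initial (ε-close {0}): {0,1,2,3,4,8}
'b' @ 1: {1,2,3,4,5,6,8,9}  ✓accept
'c' @ 2: {3,4,7,8}
'c' @ 3: {}  — state set empty
rest 'eedb' ignored (set empty)
after full input: {}  (accept=1 not in)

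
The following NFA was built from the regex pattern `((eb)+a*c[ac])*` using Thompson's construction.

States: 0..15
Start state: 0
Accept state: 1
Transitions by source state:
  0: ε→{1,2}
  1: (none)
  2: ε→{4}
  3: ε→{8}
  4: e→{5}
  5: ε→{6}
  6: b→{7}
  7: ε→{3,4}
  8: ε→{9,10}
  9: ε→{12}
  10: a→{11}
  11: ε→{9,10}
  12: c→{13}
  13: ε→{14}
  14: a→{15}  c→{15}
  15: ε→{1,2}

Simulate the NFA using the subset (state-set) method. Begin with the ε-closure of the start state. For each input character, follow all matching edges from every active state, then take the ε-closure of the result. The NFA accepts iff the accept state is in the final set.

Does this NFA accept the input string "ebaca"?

start: ε-closure({0}) = {0,1,2,4}
'e' @ 1: {5,6}
'b' @ 2: {3,4,7,8,9,10,12}
'a' @ 3: {9,10,11,12}
'c' @ 4: {13,14}
'a' @ 5: {1,2,4,15}  (accept∈set)
after full input: {1,2,4,15}  (accept=1 in)

Answer: ACCEPT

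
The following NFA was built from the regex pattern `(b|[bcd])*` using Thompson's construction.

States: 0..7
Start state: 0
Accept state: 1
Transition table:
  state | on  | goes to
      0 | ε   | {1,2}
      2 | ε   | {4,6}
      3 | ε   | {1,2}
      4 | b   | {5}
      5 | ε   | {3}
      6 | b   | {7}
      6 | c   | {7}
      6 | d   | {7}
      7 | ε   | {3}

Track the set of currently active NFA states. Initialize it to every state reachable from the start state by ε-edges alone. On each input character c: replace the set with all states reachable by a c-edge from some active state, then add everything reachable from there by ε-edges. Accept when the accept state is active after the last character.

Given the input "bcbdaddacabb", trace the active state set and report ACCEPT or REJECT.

Answer: REJECT

Steps:
initial (ε-close {0}): {0,1,2,4,6}
'b' @ 1: {1,2,3,4,5,6,7}  [accepting]
'c' @ 2: {1,2,3,4,6,7}  [accepting]
'b' @ 3: {1,2,3,4,5,6,7}  [accepting]
'd' @ 4: {1,2,3,4,6,7}  [accepting]
'a' @ 5: {}  — state set empty
rest 'ddacabb' ignored (set empty)
end set {} — state 1 not in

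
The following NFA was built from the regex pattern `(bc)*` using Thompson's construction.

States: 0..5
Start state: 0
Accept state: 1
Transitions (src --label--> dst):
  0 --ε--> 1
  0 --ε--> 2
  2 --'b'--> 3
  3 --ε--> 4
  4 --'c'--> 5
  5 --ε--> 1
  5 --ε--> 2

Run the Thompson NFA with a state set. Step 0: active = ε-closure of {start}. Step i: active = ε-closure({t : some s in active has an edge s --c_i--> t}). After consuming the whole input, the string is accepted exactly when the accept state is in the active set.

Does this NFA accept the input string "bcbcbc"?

S₀ = ε-closure({0}) = {0,1,2}
'b' @ 1: {3,4}
'c' @ 2: {1,2,5}  [accepting]
'b' @ 3: {3,4}
'c' @ 4: {1,2,5}  [accepting]
'b' @ 5: {3,4}
'c' @ 6: {1,2,5}  [accepting]
end set {1,2,5} — state 1 in

Answer: ACCEPT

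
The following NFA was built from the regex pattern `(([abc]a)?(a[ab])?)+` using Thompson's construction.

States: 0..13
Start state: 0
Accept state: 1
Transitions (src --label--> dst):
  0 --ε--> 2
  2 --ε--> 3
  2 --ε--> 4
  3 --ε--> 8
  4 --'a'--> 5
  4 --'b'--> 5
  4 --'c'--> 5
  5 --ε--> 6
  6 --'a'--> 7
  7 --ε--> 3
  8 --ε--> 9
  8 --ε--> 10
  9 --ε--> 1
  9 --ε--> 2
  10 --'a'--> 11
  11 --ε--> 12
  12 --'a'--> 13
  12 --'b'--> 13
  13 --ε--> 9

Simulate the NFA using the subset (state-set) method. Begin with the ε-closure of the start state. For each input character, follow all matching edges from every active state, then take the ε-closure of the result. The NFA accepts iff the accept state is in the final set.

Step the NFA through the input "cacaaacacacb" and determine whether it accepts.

start: ε-closure({0}) = {0,1,2,3,4,8,9,10}
'c' @ 1: {5,6}
'a' @ 2: {1,2,3,4,7,8,9,10}  ✓accept
'c' @ 3: {5,6}
'a' @ 4: {1,2,3,4,7,8,9,10}  ✓accept
'a' @ 5: {5,6,11,12}
'a' @ 6: {1,2,3,4,7,8,9,10,13}  ✓accept
'c' @ 7: {5,6}
'a' @ 8: {1,2,3,4,7,8,9,10}  ✓accept
'c' @ 9: {5,6}
'a' @ 10: {1,2,3,4,7,8,9,10}  ✓accept
'c' @ 11: {5,6}
'b' @ 12: {}  — no active states
final: {}; accept 1 not in set

Answer: REJECT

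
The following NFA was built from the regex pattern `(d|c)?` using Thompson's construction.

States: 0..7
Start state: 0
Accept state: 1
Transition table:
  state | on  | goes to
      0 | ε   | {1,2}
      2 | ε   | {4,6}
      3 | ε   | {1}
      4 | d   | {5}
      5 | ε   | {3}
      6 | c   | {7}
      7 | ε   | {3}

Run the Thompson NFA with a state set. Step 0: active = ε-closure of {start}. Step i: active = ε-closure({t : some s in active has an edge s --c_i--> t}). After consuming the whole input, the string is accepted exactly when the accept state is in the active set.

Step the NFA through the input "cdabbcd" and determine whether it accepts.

start: ε-closure({0}) = {0,1,2,4,6}
'c' @ 1: {1,3,7}  ✓accept
'd' @ 2: {}  — state set empty
rest 'abbcd' ignored (set empty)
end set {} — state 1 not in

Answer: REJECT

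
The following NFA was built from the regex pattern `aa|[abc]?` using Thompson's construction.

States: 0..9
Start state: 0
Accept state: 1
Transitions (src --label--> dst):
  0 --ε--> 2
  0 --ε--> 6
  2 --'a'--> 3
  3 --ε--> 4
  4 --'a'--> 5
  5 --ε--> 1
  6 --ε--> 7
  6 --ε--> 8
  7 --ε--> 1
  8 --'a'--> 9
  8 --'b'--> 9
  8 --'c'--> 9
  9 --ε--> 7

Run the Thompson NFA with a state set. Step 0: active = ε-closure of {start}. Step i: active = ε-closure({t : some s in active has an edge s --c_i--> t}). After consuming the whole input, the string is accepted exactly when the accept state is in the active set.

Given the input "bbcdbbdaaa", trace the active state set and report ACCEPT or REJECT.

Answer: REJECT

Trace:
start: ε-closure({0}) = {0,1,2,6,7,8}
'b' @ 1: {1,7,9}  (accept∈set)
'b' @ 2: {}  — dead — no transitions
rest 'cdbbdaaa' ignored (set empty)
after full input: {}  (accept=1 not in)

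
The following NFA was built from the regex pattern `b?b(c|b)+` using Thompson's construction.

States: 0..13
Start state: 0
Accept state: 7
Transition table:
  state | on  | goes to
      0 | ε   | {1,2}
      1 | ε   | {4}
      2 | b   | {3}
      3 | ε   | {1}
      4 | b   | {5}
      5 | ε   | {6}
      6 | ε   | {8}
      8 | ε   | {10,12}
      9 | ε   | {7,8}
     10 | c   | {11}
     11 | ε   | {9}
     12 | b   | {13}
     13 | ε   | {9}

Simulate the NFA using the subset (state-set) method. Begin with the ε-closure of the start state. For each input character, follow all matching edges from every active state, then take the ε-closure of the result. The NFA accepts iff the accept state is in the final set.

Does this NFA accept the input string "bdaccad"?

S₀ = ε-closure({0}) = {0,1,2,4}
'b' @ 1: {1,3,4,5,6,8,10,12}
'd' @ 2: {}  — no active states
rest 'accad' ignored (set empty)
final: {}; accept 7 not in set

Answer: REJECT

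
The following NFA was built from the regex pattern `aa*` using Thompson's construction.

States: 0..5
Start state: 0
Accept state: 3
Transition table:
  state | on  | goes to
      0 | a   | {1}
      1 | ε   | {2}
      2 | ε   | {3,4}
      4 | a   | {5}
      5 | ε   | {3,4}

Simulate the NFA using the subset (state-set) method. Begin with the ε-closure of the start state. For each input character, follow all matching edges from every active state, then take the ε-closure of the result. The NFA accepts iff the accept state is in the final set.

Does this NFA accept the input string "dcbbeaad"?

S₀ = ε-closure({0}) = {0}
'd' @ 1: {}  — dead — no transitions
rest 'cbbeaad' ignored (set empty)
after full input: {}  (accept=3 not in)

Answer: REJECT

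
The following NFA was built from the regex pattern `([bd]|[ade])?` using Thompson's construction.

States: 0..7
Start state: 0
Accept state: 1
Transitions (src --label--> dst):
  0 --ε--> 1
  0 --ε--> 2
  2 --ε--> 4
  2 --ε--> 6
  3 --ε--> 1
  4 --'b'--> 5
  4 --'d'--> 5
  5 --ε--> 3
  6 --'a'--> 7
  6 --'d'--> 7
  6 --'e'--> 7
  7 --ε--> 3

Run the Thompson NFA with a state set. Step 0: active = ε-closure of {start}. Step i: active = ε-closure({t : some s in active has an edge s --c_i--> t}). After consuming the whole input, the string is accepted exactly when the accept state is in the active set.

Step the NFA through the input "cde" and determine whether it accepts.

Answer: REJECT

Trace:
S₀ = ε-closure({0}) = {0,1,2,4,6}
'c' @ 1: {}  — no active states
rest 'de' ignored (set empty)
after full input: {}  (accept=1 not in)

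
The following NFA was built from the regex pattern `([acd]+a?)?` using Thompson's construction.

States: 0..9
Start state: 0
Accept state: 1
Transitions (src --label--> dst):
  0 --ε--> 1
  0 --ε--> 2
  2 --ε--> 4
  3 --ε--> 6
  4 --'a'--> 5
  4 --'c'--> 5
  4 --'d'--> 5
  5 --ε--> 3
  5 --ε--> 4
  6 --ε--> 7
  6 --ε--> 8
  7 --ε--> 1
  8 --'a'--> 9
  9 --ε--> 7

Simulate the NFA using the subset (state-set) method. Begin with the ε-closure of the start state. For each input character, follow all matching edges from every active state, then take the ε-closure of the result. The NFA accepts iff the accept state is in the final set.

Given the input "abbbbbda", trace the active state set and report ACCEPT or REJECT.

Answer: REJECT

Trace:
start: ε-closure({0}) = {0,1,2,4}
'a' @ 1: {1,3,4,5,6,7,8}  ✓accept
'b' @ 2: {}  — state set empty
rest 'bbbbda' ignored (set empty)
final: {}; accept 1 not in set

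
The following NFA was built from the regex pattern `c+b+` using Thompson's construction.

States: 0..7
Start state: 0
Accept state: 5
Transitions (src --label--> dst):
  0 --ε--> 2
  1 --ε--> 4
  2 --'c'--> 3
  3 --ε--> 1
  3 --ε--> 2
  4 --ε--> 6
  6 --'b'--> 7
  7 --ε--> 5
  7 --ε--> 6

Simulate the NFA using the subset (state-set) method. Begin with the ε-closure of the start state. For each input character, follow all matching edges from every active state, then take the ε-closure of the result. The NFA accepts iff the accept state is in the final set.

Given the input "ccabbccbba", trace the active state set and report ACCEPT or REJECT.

initial (ε-close {0}): {0,2}
'c' @ 1: {1,2,3,4,6}
'c' @ 2: {1,2,3,4,6}
'a' @ 3: {}  — dead — no transitions
rest 'bbccbba' ignored (set empty)
after full input: {}  (accept=5 not in)

Answer: REJECT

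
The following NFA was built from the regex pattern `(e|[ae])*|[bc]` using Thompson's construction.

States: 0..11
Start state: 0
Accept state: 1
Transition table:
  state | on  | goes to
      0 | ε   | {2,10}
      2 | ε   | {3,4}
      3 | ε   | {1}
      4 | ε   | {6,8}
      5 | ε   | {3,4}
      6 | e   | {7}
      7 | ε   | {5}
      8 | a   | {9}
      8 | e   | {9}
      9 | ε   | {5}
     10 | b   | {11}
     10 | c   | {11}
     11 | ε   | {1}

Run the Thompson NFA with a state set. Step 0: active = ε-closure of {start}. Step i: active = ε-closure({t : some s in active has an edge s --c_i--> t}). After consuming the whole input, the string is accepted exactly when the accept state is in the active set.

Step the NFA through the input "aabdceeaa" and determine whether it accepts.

initial (ε-close {0}): {0,1,2,3,4,6,8,10}
'a' @ 1: {1,3,4,5,6,8,9}  (accept∈set)
'a' @ 2: {1,3,4,5,6,8,9}  (accept∈set)
'b' @ 3: {}  — state set empty
rest 'dceeaa' ignored (set empty)
after full input: {}  (accept=1 not in)

Answer: REJECT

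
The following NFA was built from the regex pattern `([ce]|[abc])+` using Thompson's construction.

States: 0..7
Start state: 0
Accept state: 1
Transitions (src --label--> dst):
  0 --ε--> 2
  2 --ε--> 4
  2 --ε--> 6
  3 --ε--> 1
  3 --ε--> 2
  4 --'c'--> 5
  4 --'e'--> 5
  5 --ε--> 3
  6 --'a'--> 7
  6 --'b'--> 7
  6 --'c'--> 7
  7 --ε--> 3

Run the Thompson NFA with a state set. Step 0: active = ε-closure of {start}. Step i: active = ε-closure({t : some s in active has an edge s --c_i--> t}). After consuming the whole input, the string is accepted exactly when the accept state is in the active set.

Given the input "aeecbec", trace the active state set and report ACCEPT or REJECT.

Answer: ACCEPT

Trace:
S₀ = ε-closure({0}) = {0,2,4,6}
'a' @ 1: {1,2,3,4,6,7}  ✓accept
'e' @ 2: {1,2,3,4,5,6}  ✓accept
'e' @ 3: {1,2,3,4,5,6}  ✓accept
'c' @ 4: {1,2,3,4,5,6,7}  ✓accept
'b' @ 5: {1,2,3,4,6,7}  ✓accept
'e' @ 6: {1,2,3,4,5,6}  ✓accept
'c' @ 7: {1,2,3,4,5,6,7}  ✓accept
after full input: {1,2,3,4,5,6,7}  (accept=1 in)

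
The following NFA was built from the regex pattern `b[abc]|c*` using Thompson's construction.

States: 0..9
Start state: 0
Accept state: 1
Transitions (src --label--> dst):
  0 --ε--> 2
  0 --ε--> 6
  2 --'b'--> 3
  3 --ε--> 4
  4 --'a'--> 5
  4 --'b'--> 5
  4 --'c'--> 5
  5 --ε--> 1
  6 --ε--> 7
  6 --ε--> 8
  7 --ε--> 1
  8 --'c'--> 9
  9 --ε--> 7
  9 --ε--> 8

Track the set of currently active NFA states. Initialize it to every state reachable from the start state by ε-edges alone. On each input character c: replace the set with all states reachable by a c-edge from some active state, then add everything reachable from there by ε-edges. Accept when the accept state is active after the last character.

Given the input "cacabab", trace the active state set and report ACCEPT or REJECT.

S₀ = ε-closure({0}) = {0,1,2,6,7,8}
'c' @ 1: {1,7,8,9}  (accept∈set)
'a' @ 2: {}  — dead — no transitions
rest 'cabab' ignored (set empty)
end set {} — state 1 not in

Answer: REJECT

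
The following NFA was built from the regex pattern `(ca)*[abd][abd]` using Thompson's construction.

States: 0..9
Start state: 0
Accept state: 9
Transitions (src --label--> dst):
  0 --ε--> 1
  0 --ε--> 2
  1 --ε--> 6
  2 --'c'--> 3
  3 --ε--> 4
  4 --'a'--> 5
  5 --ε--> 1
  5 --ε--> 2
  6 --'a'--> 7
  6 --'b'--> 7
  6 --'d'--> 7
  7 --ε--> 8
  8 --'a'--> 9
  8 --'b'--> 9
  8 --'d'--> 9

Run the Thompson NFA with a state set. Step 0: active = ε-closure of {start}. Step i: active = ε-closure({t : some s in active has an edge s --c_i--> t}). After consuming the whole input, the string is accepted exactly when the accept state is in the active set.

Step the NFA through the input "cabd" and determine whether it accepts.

Answer: ACCEPT

Derivation:
S₀ = ε-closure({0}) = {0,1,2,6}
'c' @ 1: {3,4}
'a' @ 2: {1,2,5,6}
'b' @ 3: {7,8}
'd' @ 4: {9}  [accepting]
end set {9} — state 9 in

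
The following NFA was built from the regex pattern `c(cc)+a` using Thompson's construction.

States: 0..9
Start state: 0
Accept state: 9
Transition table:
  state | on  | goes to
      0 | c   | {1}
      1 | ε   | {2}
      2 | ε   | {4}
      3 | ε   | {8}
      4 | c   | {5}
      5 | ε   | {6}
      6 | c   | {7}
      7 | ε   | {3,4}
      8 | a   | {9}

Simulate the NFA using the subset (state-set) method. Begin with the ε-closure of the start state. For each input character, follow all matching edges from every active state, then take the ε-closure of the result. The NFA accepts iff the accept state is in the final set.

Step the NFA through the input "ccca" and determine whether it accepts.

Answer: ACCEPT

Derivation:
initial (ε-close {0}): {0}
'c' @ 1: {1,2,4}
'c' @ 2: {5,6}
'c' @ 3: {3,4,7,8}
'a' @ 4: {9}  ✓accept
after full input: {9}  (accept=9 in)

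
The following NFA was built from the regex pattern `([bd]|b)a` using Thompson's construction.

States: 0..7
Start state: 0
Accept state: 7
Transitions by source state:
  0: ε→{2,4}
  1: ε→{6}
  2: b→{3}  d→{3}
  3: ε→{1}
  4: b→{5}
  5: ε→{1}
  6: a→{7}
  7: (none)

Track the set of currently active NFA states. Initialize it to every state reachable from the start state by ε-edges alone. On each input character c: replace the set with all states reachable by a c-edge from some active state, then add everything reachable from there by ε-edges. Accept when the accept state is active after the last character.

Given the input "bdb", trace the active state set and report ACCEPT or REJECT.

initial (ε-close {0}): {0,2,4}
'b' @ 1: {1,3,5,6}
'd' @ 2: {}  — state set empty
rest 'b' ignored (set empty)
after full input: {}  (accept=7 not in)

Answer: REJECT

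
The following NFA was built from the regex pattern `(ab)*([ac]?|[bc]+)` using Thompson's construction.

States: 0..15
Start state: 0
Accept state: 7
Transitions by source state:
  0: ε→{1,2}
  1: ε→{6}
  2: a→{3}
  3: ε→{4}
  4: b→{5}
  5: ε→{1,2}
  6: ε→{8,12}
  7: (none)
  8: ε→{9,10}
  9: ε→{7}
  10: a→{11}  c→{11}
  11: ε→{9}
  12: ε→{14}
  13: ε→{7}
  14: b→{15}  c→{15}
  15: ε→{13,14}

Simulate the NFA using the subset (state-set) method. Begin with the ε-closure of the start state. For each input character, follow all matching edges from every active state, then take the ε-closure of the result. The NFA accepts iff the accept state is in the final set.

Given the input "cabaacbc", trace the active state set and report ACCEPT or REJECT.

S₀ = ε-closure({0}) = {0,1,2,6,7,8,9,10,12,14}
'c' @ 1: {7,9,11,13,14,15}  (accept∈set)
'a' @ 2: {}  — no active states
rest 'baacbc' ignored (set empty)
final: {}; accept 7 not in set

Answer: REJECT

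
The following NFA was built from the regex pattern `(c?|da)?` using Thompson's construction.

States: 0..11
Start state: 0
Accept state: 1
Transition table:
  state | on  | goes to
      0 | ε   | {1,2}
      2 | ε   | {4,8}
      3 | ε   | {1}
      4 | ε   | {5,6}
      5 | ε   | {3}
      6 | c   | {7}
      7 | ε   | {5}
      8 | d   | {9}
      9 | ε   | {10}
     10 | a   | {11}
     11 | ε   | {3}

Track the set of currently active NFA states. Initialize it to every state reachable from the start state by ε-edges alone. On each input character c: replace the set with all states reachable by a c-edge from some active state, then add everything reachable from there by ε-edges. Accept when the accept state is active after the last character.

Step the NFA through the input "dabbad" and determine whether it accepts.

Answer: REJECT

Steps:
start: ε-closure({0}) = {0,1,2,3,4,5,6,8}
'd' @ 1: {9,10}
'a' @ 2: {1,3,11}  [accepting]
'b' @ 3: {}  — no active states
rest 'bad' ignored (set empty)
after full input: {}  (accept=1 not in)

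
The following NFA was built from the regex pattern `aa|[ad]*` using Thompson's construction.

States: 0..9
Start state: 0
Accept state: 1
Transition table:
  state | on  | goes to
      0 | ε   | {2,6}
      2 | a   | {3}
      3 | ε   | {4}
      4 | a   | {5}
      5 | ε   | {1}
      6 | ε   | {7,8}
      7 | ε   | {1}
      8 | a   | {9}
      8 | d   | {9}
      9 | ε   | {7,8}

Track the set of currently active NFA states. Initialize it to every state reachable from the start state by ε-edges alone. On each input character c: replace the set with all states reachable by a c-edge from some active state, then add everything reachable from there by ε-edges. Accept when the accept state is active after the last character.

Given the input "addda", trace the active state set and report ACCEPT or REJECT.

initial (ε-close {0}): {0,1,2,6,7,8}
'a' @ 1: {1,3,4,7,8,9}  (accept∈set)
'd' @ 2: {1,7,8,9}  (accept∈set)
'd' @ 3: {1,7,8,9}  (accept∈set)
'd' @ 4: {1,7,8,9}  (accept∈set)
'a' @ 5: {1,7,8,9}  (accept∈set)
final: {1,7,8,9}; accept 1 in set

Answer: ACCEPT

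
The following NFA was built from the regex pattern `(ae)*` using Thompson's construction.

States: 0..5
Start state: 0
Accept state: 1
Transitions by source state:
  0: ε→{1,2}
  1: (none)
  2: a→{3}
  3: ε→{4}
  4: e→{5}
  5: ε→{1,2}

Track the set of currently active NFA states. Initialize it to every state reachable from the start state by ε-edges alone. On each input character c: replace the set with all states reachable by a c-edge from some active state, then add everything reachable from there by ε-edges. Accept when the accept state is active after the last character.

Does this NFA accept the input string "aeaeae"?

start: ε-closure({0}) = {0,1,2}
'a' @ 1: {3,4}
'e' @ 2: {1,2,5}  ✓accept
'a' @ 3: {3,4}
'e' @ 4: {1,2,5}  ✓accept
'a' @ 5: {3,4}
'e' @ 6: {1,2,5}  ✓accept
end set {1,2,5} — state 1 in

Answer: ACCEPT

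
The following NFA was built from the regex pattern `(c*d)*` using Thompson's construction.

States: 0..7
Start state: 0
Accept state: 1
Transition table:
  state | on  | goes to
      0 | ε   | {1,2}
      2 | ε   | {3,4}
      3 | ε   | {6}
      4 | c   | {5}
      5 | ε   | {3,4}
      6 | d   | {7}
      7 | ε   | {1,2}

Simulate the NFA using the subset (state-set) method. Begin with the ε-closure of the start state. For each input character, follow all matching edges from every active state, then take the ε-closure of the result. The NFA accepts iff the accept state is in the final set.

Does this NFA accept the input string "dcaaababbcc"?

Answer: REJECT

Trace:
start: ε-closure({0}) = {0,1,2,3,4,6}
'd' @ 1: {1,2,3,4,6,7}  (accept∈set)
'c' @ 2: {3,4,5,6}
'a' @ 3: {}  — no active states
rest 'aababbcc' ignored (set empty)
end set {} — state 1 not in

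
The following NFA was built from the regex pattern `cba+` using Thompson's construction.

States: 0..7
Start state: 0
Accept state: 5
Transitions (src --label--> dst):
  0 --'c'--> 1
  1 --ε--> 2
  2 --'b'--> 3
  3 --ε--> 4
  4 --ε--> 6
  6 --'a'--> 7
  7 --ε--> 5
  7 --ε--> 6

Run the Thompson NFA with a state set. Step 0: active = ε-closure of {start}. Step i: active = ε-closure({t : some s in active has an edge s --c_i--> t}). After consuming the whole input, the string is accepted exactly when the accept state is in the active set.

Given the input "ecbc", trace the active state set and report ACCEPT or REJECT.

Answer: REJECT

Steps:
start: ε-closure({0}) = {0}
'e' @ 1: {}  — no active states
rest 'cbc' ignored (set empty)
end set {} — state 5 not in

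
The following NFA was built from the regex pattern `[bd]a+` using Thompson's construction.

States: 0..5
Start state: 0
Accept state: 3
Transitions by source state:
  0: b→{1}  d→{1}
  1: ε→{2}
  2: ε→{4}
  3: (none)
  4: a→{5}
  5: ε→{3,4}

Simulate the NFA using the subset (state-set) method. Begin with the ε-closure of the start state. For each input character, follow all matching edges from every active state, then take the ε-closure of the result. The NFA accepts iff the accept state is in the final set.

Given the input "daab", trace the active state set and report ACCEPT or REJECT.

start: ε-closure({0}) = {0}
'd' @ 1: {1,2,4}
'a' @ 2: {3,4,5}  ✓accept
'a' @ 3: {3,4,5}  ✓accept
'b' @ 4: {}  — no active states
end set {} — state 3 not in

Answer: REJECT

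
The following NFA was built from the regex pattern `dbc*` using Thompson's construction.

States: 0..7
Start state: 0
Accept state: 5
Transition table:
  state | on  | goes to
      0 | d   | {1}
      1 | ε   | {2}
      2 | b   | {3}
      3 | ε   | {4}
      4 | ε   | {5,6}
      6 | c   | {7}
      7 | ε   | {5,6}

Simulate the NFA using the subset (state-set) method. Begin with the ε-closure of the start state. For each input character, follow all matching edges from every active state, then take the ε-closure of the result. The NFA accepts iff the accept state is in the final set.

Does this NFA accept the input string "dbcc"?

initial (ε-close {0}): {0}
'd' @ 1: {1,2}
'b' @ 2: {3,4,5,6}  (accept∈set)
'c' @ 3: {5,6,7}  (accept∈set)
'c' @ 4: {5,6,7}  (accept∈set)
after full input: {5,6,7}  (accept=5 in)

Answer: ACCEPT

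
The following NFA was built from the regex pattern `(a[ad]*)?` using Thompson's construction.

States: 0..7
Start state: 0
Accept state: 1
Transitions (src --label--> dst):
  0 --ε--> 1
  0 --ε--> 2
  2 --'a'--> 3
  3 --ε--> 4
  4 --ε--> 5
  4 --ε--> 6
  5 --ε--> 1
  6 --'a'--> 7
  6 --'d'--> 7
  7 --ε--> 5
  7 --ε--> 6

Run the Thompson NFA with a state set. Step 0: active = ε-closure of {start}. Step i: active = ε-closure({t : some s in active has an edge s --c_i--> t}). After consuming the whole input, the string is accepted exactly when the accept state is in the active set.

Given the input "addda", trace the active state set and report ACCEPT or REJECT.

Answer: ACCEPT

Steps:
S₀ = ε-closure({0}) = {0,1,2}
'a' @ 1: {1,3,4,5,6}  [accepting]
'd' @ 2: {1,5,6,7}  [accepting]
'd' @ 3: {1,5,6,7}  [accepting]
'd' @ 4: {1,5,6,7}  [accepting]
'a' @ 5: {1,5,6,7}  [accepting]
final: {1,5,6,7}; accept 1 in set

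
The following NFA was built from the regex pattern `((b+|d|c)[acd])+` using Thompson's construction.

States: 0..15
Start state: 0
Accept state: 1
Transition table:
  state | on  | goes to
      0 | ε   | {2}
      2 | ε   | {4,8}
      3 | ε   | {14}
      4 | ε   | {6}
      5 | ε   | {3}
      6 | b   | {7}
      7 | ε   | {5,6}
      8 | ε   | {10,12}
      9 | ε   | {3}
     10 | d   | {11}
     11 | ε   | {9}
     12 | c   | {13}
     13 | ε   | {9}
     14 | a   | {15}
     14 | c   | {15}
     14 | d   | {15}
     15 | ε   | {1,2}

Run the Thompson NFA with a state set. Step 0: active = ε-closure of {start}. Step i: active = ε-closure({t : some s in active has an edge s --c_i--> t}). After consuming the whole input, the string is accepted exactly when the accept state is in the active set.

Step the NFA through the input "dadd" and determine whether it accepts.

Answer: ACCEPT

Steps:
start: ε-closure({0}) = {0,2,4,6,8,10,12}
'd' @ 1: {3,9,11,14}
'a' @ 2: {1,2,4,6,8,10,12,15}  [accepting]
'd' @ 3: {3,9,11,14}
'd' @ 4: {1,2,4,6,8,10,12,15}  [accepting]
end set {1,2,4,6,8,10,12,15} — state 1 in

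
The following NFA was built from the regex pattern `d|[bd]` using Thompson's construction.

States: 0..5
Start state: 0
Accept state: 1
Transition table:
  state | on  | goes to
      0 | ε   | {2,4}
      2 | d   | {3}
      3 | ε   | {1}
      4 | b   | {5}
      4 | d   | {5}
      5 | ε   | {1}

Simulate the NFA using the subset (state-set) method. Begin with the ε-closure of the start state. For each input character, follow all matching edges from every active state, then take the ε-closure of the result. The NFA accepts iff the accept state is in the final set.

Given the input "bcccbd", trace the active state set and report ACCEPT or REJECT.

Answer: REJECT

Steps:
initial (ε-close {0}): {0,2,4}
'b' @ 1: {1,5}  ✓accept
'c' @ 2: {}  — dead — no transitions
rest 'ccbd' ignored (set empty)
final: {}; accept 1 not in set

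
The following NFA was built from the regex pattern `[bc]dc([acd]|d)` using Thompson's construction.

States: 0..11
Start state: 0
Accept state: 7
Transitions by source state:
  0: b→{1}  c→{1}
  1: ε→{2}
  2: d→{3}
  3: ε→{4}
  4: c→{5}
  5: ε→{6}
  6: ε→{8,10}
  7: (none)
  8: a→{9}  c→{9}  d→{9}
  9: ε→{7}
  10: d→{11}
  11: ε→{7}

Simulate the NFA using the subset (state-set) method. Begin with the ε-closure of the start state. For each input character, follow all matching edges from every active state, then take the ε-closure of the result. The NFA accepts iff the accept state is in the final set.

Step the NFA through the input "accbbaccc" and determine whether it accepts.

start: ε-closure({0}) = {0}
'a' @ 1: {}  — state set empty
rest 'ccbbaccc' ignored (set empty)
final: {}; accept 7 not in set

Answer: REJECT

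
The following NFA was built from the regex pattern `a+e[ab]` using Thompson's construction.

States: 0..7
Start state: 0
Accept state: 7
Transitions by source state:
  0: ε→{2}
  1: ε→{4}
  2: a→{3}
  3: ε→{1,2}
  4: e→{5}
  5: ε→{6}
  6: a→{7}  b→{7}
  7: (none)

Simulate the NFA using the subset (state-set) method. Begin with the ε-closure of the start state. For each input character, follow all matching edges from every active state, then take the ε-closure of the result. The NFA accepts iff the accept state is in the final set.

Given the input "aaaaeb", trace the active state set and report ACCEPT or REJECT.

Answer: ACCEPT

Derivation:
S₀ = ε-closure({0}) = {0,2}
'a' @ 1: {1,2,3,4}
'a' @ 2: {1,2,3,4}
'a' @ 3: {1,2,3,4}
'a' @ 4: {1,2,3,4}
'e' @ 5: {5,6}
'b' @ 6: {7}  [accepting]
final: {7}; accept 7 in set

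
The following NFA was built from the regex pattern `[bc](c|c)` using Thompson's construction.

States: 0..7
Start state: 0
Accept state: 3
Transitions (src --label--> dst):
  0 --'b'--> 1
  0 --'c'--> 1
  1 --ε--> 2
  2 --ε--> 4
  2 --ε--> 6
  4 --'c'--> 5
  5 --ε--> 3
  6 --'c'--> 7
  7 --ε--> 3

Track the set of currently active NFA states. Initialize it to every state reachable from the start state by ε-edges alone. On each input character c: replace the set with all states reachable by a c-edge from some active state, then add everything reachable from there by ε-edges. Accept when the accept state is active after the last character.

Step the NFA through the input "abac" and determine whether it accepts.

Answer: REJECT

Trace:
start: ε-closure({0}) = {0}
'a' @ 1: {}  — no active states
rest 'bac' ignored (set empty)
final: {}; accept 3 not in set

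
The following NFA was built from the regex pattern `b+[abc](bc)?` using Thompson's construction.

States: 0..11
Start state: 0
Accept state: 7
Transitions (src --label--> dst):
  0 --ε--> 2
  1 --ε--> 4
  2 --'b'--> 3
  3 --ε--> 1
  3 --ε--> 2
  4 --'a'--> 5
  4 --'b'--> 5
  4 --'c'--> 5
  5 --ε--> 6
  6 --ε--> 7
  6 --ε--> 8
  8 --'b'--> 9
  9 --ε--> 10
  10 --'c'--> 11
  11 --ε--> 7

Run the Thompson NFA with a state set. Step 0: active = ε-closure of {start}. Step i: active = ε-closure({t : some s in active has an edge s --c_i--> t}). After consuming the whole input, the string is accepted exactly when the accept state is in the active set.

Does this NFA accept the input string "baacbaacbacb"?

Answer: REJECT

Steps:
initial (ε-close {0}): {0,2}
'b' @ 1: {1,2,3,4}
'a' @ 2: {5,6,7,8}  [accepting]
'a' @ 3: {}  — dead — no transitions
rest 'cbaacbacb' ignored (set empty)
after full input: {}  (accept=7 not in)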